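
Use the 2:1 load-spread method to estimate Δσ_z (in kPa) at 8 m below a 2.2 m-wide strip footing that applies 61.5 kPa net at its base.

Δσ_z ≈ 13.3 kPa

By the 2:1 method the load spreads at 1 horizontal : 2 vertical, so at depth z the loaded area has grown by z in each plan dimension:
Δσ = qB/(B+z) = 61.5×2.2/(2.2+8) = 13.265 kPa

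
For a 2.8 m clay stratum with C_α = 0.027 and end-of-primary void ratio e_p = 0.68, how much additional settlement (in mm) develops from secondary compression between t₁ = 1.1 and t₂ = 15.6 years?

Secondary compression: S_s = C_α·H/(1+e_p)·log₁₀(t₂/t₁)
S_s = 0.027×2.8/(1+0.68)×log₁₀(15.6/1.1)
    = 0.045 × 1.152 = 0.05183 m

S_s ≈ 51.8 mm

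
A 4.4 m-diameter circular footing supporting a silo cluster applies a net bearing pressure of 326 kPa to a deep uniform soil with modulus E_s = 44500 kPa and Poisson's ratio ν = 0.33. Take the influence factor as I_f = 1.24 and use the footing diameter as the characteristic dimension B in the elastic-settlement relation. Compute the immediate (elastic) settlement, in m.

Immediate (elastic) settlement: S_e = q·B·(1−ν²)/E_s · I_f.
S_e = 326 × 4.4 × (1 − 0.33²) / 44500 × 1.24
    = 326 × 4.4 × 0.8911 / 44500 × 1.24
    = 0.03562 m

S_e ≈ 0.0356 m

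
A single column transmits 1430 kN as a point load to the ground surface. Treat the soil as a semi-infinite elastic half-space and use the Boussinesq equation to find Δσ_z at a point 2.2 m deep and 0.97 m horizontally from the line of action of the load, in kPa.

Δσ_z ≈ 90.5 kPa

Boussinesq vertical stress below a point load on an elastic half-space:
Δσ_z = 3P/(2πz²) · [1 + (r/z)²]^(−5/2)
r/z = 0.97/2.2 = 0.44091; [1+(r/z)²]^(−5/2) = 0.64139.
Δσ_z = 3×1430/(2π×2.2²) × 0.64139 = 141.07 × 0.64139 = 90.48 kPa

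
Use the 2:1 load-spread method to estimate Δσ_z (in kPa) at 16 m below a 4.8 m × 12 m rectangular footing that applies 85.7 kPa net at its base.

Δσ_z ≈ 8.48 kPa

By the 2:1 method the load spreads at 1 horizontal : 2 vertical, so at depth z the loaded area has grown by z in each plan dimension:
Δσ = qBL/((B+z)(L+z)) = 85.7×4.8×12/((4.8+16)(12+16)) = 8.4758 kPa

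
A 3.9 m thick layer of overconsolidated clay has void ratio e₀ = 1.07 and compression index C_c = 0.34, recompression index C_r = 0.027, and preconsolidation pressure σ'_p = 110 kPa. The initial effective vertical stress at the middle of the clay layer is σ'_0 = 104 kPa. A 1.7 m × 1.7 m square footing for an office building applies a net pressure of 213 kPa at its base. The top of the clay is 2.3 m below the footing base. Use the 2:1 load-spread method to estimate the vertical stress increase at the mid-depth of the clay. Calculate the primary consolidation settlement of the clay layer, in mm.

S_c ≈ 28.7 mm

Mid-depth of clay below the footing base: z = 2.3 + 3.9/2 = 4.25 m.
Stress increase at mid-clay by the 2:1 spreading method:
Δσ = qBL/((B+z)(L+z)) = 213×1.7×1.7/((1.7+4.25)(1.7+4.25)) = 17.388 kPa
Final effective stress: σ'_f = 104 + 17.388 = 121.39 kPa.
σ'_f = 121.39 > σ'_p = 110 kPa, so the stress path crosses the preconsolidation pressure — recompression up to σ'_p, then virgin compression beyond:
S_c = H/(1+e₀)·[C_r·log₁₀(σ'_p/σ'_0) + C_c·log₁₀(σ'_f/σ'_p)]
    = 3.9/2.07 × [0.027×log₁₀(110/104) + 0.34×log₁₀(121.39/110)]
    = 1.8841 × [0.0006577 + 0.014549] = 0.02865 m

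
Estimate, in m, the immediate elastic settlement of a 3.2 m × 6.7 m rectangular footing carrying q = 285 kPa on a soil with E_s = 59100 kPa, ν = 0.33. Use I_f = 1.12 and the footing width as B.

S_e ≈ 0.0154 m

Immediate (elastic) settlement: S_e = q·B·(1−ν²)/E_s · I_f.
S_e = 285 × 3.2 × (1 − 0.33²) / 59100 × 1.12
    = 285 × 3.2 × 0.8911 / 59100 × 1.12
    = 0.0154 m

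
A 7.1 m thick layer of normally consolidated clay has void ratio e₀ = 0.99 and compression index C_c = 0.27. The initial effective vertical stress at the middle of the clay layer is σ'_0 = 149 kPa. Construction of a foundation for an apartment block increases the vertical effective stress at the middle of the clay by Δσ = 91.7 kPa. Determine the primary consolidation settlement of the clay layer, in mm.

S_c ≈ 201 mm

Final effective stress: σ'_f = σ'_0 + Δσ = 149 + 91.7 = 240.7 kPa.
Normally consolidated clay, so the full stress increment lies on the virgin compression line:
S_c = C_c·H/(1+e₀)·log₁₀(σ'_f/σ'_0) = 0.27×7.1/(1+0.99)×log₁₀(240.7/149)
    = 0.96332 × 0.20829 = 0.2006 m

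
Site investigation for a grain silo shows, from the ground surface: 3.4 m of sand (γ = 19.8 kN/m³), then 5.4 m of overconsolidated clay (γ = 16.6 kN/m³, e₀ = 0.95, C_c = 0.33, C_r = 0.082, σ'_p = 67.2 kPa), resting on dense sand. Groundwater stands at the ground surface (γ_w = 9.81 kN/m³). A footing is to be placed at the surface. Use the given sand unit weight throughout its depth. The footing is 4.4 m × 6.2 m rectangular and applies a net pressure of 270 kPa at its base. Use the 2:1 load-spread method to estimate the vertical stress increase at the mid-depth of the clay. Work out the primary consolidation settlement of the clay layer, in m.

Mid-depth of clay below the ground surface: z = 3.4 + 5.4/2 = 6.1 m.
Total vertical stress at mid-clay: σ_v = 19.8×3.4 + 16.6×2.7 = 112.14 kPa.
Pore pressure: u = 9.81×(6.1 − 0) = 59.841 kPa.
Initial effective stress: σ'_0 = σ_v − u = 112.14 − 59.841 = 52.299 kPa.
Stress increase at mid-clay by the 2:1 spreading method:
Δσ = qBL/((B+z)(L+z)) = 270×4.4×6.2/((4.4+6.1)(6.2+6.1)) = 57.031 kPa
Final effective stress: σ'_f = 52.299 + 57.031 = 109.33 kPa.
σ'_f = 109.33 > σ'_p = 67.2 kPa, so the stress path crosses the preconsolidation pressure — recompression up to σ'_p, then virgin compression beyond:
S_c = H/(1+e₀)·[C_r·log₁₀(σ'_p/σ'_0) + C_c·log₁₀(σ'_f/σ'_p)]
    = 5.4/1.95 × [0.082×log₁₀(67.2/52.299) + 0.33×log₁₀(109.33/67.2)]
    = 2.7692 × [0.0089278 + 0.069752] = 0.2179 m

S_c ≈ 0.218 m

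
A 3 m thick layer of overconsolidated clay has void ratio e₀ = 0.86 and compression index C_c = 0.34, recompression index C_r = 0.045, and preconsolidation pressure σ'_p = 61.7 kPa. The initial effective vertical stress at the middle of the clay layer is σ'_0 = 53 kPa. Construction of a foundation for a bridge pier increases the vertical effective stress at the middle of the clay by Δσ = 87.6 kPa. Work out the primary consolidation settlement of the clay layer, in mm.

Final effective stress: σ'_f = 53 + 87.6 = 140.6 kPa.
σ'_f = 140.6 > σ'_p = 61.7 kPa, so the stress path crosses the preconsolidation pressure — recompression up to σ'_p, then virgin compression beyond:
S_c = H/(1+e₀)·[C_r·log₁₀(σ'_p/σ'_0) + C_c·log₁₀(σ'_f/σ'_p)]
    = 3/1.86 × [0.045×log₁₀(61.7/53) + 0.34×log₁₀(140.6/61.7)]
    = 1.6129 × [0.0029704 + 0.12162] = 0.201 m

S_c ≈ 201 mm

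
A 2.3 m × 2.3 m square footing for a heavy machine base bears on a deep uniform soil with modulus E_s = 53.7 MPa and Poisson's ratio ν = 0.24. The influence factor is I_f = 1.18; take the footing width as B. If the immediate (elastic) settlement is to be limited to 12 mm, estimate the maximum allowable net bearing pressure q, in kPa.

q ≈ 252 kPa

E_s = 53.7 MPa = 53700 kPa.
S_e = q·B·(1−ν²)/E_s · I_f  ⇒  q = S_e·E_s / (B·(1−ν²)·I_f).
q = 0.012 × 53700 / (2.3 × 0.9424 × 1.18) = 251.9 kPa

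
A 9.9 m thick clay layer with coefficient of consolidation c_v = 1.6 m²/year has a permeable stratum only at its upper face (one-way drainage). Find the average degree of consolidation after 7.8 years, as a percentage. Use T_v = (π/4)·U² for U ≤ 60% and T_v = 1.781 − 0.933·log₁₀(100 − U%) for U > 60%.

Drainage path length: H_d = H = 9.9 m (single drainage).
T_v = c_v·t/H_d² = 1.6×7.8/9.9² = 0.12733.
T_v = 0.12733 corresponds to the U ≤ 60% branch:
U = √(4T_v/π) = 0.4026

U ≈ 40.3 %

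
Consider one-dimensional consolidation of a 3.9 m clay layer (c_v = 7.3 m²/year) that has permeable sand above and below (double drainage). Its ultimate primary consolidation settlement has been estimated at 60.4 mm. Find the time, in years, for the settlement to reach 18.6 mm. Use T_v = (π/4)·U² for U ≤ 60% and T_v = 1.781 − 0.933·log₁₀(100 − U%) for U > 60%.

Drainage path length: H_d = H/2 = 1.95 m (double drainage).
U = S(t)/S_ult = 18.6/60.4 = 0.3079.
U ≤ 60%: T_v = (π/4)·U² = (π/4)×0.30795² = 0.07448.
t = T_v·H_d²/c_v = 0.07448×1.95²/7.3 = 0.0388 years.

t ≈ 0.0388 years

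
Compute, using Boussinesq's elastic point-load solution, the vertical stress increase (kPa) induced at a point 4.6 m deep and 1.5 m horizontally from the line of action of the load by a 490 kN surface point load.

Δσ_z ≈ 8.59 kPa

Boussinesq vertical stress below a point load on an elastic half-space:
Δσ_z = 3P/(2πz²) · [1 + (r/z)²]^(−5/2)
r/z = 1.5/4.6 = 0.32609; [1+(r/z)²]^(−5/2) = 0.77676.
Δσ_z = 3×490/(2π×4.6²) × 0.77676 = 11.057 × 0.77676 = 8.589 kPa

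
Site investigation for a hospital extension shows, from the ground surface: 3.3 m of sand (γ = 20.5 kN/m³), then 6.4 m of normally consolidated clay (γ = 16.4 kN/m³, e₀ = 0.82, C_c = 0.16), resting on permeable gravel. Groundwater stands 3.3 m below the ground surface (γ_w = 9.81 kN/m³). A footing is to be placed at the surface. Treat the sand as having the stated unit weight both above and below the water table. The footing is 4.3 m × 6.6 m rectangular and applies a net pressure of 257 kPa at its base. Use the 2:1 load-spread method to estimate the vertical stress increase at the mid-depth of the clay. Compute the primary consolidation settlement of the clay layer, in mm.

Mid-depth of clay below the ground surface: z = 3.3 + 6.4/2 = 6.5 m.
Total vertical stress at mid-clay: σ_v = 20.5×3.3 + 16.4×3.2 = 120.13 kPa.
Pore pressure: u = 9.81×(6.5 − 3.3) = 31.392 kPa.
Initial effective stress: σ'_0 = σ_v − u = 120.13 − 31.392 = 88.738 kPa.
Stress increase at mid-clay by the 2:1 spreading method:
Δσ = qBL/((B+z)(L+z)) = 257×4.3×6.6/((4.3+6.5)(6.6+6.5)) = 51.553 kPa
Final effective stress: σ'_f = σ'_0 + Δσ = 88.738 + 51.553 = 140.29 kPa.
Normally consolidated clay, so the full stress increment lies on the virgin compression line:
S_c = C_c·H/(1+e₀)·log₁₀(σ'_f/σ'_0) = 0.16×6.4/(1+0.82)×log₁₀(140.29/88.738)
    = 0.56264 × 0.19892 = 0.1119 m

S_c ≈ 112 mm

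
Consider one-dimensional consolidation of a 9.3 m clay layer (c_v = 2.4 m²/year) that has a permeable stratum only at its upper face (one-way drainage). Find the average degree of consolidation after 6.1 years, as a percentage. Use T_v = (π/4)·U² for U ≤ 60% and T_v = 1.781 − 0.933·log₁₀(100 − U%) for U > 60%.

U ≈ 46.4 %

Drainage path length: H_d = H = 9.3 m (single drainage).
T_v = c_v·t/H_d² = 2.4×6.1/9.3² = 0.16927.
T_v = 0.16927 corresponds to the U ≤ 60% branch:
U = √(4T_v/π) = 0.4642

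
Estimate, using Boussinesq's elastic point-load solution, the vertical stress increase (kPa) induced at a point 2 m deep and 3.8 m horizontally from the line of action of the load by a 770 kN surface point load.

Δσ_z ≈ 2.01 kPa

Boussinesq vertical stress below a point load on an elastic half-space:
Δσ_z = 3P/(2πz²) · [1 + (r/z)²]^(−5/2)
r/z = 3.8/2 = 1.9; [1+(r/z)²]^(−5/2) = 0.021915.
Δσ_z = 3×770/(2π×2²) × 0.021915 = 91.912 × 0.021915 = 2.014 kPa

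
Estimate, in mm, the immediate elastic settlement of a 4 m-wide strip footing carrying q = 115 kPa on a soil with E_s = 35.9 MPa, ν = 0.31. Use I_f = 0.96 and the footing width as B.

S_e ≈ 11.1 mm

Immediate (elastic) settlement: S_e = q·B·(1−ν²)/E_s · I_f.
E_s = 35.9 MPa = 35900 kPa.
S_e = 115 × 4 × (1 − 0.31²) / 35900 × 0.96
    = 115 × 4 × 0.9039 / 35900 × 0.96
    = 0.01112 m = 11.12 mm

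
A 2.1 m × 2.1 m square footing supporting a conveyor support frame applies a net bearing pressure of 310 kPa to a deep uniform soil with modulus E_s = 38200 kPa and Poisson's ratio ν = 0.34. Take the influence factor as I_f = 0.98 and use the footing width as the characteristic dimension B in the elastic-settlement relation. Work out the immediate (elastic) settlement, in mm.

S_e ≈ 14.8 mm

Immediate (elastic) settlement: S_e = q·B·(1−ν²)/E_s · I_f.
S_e = 310 × 2.1 × (1 − 0.34²) / 38200 × 0.98
    = 310 × 2.1 × 0.8844 / 38200 × 0.98
    = 0.01477 m = 14.77 mm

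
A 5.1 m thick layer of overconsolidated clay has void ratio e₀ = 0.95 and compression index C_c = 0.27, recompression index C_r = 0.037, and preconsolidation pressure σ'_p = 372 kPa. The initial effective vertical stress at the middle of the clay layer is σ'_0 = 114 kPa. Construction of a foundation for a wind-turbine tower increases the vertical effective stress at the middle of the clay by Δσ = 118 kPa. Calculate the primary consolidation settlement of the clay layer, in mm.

Final effective stress: σ'_f = 114 + 118 = 232 kPa.
σ'_f = 232 ≤ σ'_p = 372 kPa, so the clay remains overconsolidated and only the recompression index applies:
S_c = C_r·H/(1+e₀)·log₁₀(σ'_f/σ'_0) = 0.037×5.1/1.95×log₁₀(232/114)
    = 0.09677 × 0.30858 = 0.02986 m

S_c ≈ 29.9 mm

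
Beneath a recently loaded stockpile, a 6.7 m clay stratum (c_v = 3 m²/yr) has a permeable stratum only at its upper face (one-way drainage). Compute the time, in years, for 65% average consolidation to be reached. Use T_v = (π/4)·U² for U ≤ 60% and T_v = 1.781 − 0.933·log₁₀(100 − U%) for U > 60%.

Drainage path length: H_d = H = 6.7 m (single drainage).
U > 60%: T_v = 1.781 − 0.933·log₁₀(100 − 65) = 0.34038.
t = T_v·H_d²/c_v = 0.34038×6.7²/3 = 5.093 years.

t ≈ 5.09 years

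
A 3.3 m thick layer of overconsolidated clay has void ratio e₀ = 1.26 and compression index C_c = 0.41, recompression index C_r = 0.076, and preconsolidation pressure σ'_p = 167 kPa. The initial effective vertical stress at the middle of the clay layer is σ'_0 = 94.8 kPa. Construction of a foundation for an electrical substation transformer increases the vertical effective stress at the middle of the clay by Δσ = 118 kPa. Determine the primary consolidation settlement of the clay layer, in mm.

S_c ≈ 90.3 mm

Final effective stress: σ'_f = 94.8 + 118 = 212.8 kPa.
σ'_f = 212.8 > σ'_p = 167 kPa, so the stress path crosses the preconsolidation pressure — recompression up to σ'_p, then virgin compression beyond:
S_c = H/(1+e₀)·[C_r·log₁₀(σ'_p/σ'_0) + C_c·log₁₀(σ'_f/σ'_p)]
    = 3.3/2.26 × [0.076×log₁₀(167/94.8) + 0.41×log₁₀(212.8/167)]
    = 1.4602 × [0.018689 + 0.043155] = 0.0903 m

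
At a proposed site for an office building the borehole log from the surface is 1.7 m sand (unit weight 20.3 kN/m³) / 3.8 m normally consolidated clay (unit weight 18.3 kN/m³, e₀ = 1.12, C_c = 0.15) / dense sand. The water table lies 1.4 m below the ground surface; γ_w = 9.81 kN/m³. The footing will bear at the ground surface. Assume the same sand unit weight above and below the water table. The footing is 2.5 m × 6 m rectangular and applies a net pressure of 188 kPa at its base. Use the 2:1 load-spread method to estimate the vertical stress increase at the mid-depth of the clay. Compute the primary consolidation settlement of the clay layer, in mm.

S_c ≈ 81.5 mm

Mid-depth of clay below the ground surface: z = 1.7 + 3.8/2 = 3.6 m.
Total vertical stress at mid-clay: σ_v = 20.3×1.7 + 18.3×1.9 = 69.28 kPa.
Pore pressure: u = 9.81×(3.6 − 1.4) = 21.582 kPa.
Initial effective stress: σ'_0 = σ_v − u = 69.28 − 21.582 = 47.698 kPa.
Stress increase at mid-clay by the 2:1 spreading method:
Δσ = qBL/((B+z)(L+z)) = 188×2.5×6/((2.5+3.6)(6+3.6)) = 48.156 kPa
Final effective stress: σ'_f = σ'_0 + Δσ = 47.698 + 48.156 = 95.854 kPa.
Normally consolidated clay, so the full stress increment lies on the virgin compression line:
S_c = C_c·H/(1+e₀)·log₁₀(σ'_f/σ'_0) = 0.15×3.8/(1+1.12)×log₁₀(95.854/47.698)
    = 0.26887 × 0.30311 = 0.0815 m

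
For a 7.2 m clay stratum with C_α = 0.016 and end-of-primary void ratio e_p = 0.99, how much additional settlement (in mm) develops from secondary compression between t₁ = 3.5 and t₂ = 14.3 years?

Secondary compression: S_s = C_α·H/(1+e_p)·log₁₀(t₂/t₁)
S_s = 0.016×7.2/(1+0.99)×log₁₀(14.3/3.5)
    = 0.05789 × 0.6113 = 0.03539 m

S_s ≈ 35.4 mm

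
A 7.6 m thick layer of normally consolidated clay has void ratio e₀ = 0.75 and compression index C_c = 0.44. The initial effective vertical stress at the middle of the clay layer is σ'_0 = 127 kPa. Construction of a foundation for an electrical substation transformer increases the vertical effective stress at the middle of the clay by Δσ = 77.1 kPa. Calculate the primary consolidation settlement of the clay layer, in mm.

Final effective stress: σ'_f = σ'_0 + Δσ = 127 + 77.1 = 204.1 kPa.
Normally consolidated clay, so the full stress increment lies on the virgin compression line:
S_c = C_c·H/(1+e₀)·log₁₀(σ'_f/σ'_0) = 0.44×7.6/(1+0.75)×log₁₀(204.1/127)
    = 1.9109 × 0.20604 = 0.3937 m

S_c ≈ 394 mm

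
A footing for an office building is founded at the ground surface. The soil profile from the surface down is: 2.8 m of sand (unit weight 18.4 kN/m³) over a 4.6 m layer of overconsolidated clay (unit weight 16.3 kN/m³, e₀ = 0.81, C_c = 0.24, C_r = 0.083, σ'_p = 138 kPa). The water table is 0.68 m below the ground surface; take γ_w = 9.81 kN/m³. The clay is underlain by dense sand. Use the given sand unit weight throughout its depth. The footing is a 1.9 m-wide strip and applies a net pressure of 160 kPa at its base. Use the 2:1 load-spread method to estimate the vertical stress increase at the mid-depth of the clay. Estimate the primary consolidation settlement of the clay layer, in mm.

Mid-depth of clay below the ground surface: z = 2.8 + 4.6/2 = 5.1 m.
Total vertical stress at mid-clay: σ_v = 18.4×2.8 + 16.3×2.3 = 89.01 kPa.
Pore pressure: u = 9.81×(5.1 − 0.68) = 43.36 kPa.
Initial effective stress: σ'_0 = σ_v − u = 89.01 − 43.36 = 45.65 kPa.
Stress increase at mid-clay by the 2:1 spreading method:
Δσ = qB/(B+z) = 160×1.9/(1.9+5.1) = 43.429 kPa
Final effective stress: σ'_f = 45.65 + 43.429 = 89.079 kPa.
σ'_f = 89.079 ≤ σ'_p = 138 kPa, so the clay remains overconsolidated and only the recompression index applies:
S_c = C_r·H/(1+e₀)·log₁₀(σ'_f/σ'_0) = 0.083×4.6/1.81×log₁₀(89.079/45.65)
    = 0.21094 × 0.29033 = 0.06124 m

S_c ≈ 61.2 mm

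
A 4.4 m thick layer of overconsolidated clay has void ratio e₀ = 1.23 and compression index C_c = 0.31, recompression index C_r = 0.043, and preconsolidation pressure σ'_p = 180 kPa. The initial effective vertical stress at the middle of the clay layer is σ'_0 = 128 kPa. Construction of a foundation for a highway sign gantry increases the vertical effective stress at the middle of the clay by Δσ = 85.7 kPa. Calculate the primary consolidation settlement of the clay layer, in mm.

S_c ≈ 58.2 mm

Final effective stress: σ'_f = 128 + 85.7 = 213.7 kPa.
σ'_f = 213.7 > σ'_p = 180 kPa, so the stress path crosses the preconsolidation pressure — recompression up to σ'_p, then virgin compression beyond:
S_c = H/(1+e₀)·[C_r·log₁₀(σ'_p/σ'_0) + C_c·log₁₀(σ'_f/σ'_p)]
    = 4.4/2.23 × [0.043×log₁₀(180/128) + 0.31×log₁₀(213.7/180)]
    = 1.9731 × [0.0063667 + 0.023105] = 0.05815 m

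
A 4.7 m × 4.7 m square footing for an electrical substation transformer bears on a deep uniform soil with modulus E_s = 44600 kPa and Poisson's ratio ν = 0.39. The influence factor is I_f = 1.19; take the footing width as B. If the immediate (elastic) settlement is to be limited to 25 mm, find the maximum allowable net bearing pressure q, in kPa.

q ≈ 235 kPa

S_e = q·B·(1−ν²)/E_s · I_f  ⇒  q = S_e·E_s / (B·(1−ν²)·I_f).
q = 0.025 × 44600 / (4.7 × 0.8479 × 1.19) = 235.1 kPa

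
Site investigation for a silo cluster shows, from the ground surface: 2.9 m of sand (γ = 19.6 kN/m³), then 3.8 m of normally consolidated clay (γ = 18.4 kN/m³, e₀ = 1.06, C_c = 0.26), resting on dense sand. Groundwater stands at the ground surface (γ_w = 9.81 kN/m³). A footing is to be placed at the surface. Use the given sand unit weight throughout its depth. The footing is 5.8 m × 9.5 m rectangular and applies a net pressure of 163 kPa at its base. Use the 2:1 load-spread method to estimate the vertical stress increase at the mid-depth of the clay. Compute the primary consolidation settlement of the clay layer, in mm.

Mid-depth of clay below the ground surface: z = 2.9 + 3.8/2 = 4.8 m.
Total vertical stress at mid-clay: σ_v = 19.6×2.9 + 18.4×1.9 = 91.8 kPa.
Pore pressure: u = 9.81×(4.8 − 0) = 47.088 kPa.
Initial effective stress: σ'_0 = σ_v − u = 91.8 − 47.088 = 44.712 kPa.
Stress increase at mid-clay by the 2:1 spreading method:
Δσ = qBL/((B+z)(L+z)) = 163×5.8×9.5/((5.8+4.8)(9.5+4.8)) = 59.251 kPa
Final effective stress: σ'_f = σ'_0 + Δσ = 44.712 + 59.251 = 103.96 kPa.
Normally consolidated clay, so the full stress increment lies on the virgin compression line:
S_c = C_c·H/(1+e₀)·log₁₀(σ'_f/σ'_0) = 0.26×3.8/(1+1.06)×log₁₀(103.96/44.712)
    = 0.47961 × 0.36644 = 0.1757 m

S_c ≈ 176 mm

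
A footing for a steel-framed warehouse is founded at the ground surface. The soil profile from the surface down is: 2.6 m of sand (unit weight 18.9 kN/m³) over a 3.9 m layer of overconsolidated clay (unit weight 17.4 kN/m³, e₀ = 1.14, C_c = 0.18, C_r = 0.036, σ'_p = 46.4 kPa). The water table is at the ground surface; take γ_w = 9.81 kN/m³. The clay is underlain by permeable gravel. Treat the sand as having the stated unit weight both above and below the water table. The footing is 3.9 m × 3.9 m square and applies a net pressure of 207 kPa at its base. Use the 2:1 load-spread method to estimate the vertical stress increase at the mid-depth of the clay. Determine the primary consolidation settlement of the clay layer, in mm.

Mid-depth of clay below the ground surface: z = 2.6 + 3.9/2 = 4.55 m.
Total vertical stress at mid-clay: σ_v = 18.9×2.6 + 17.4×1.95 = 83.07 kPa.
Pore pressure: u = 9.81×(4.55 − 0) = 44.636 kPa.
Initial effective stress: σ'_0 = σ_v − u = 83.07 − 44.636 = 38.434 kPa.
Stress increase at mid-clay by the 2:1 spreading method:
Δσ = qBL/((B+z)(L+z)) = 207×3.9×3.9/((3.9+4.55)(3.9+4.55)) = 44.095 kPa
Final effective stress: σ'_f = 38.434 + 44.095 = 82.529 kPa.
σ'_f = 82.529 > σ'_p = 46.4 kPa, so the stress path crosses the preconsolidation pressure — recompression up to σ'_p, then virgin compression beyond:
S_c = H/(1+e₀)·[C_r·log₁₀(σ'_p/σ'_0) + C_c·log₁₀(σ'_f/σ'_p)]
    = 3.9/2.14 × [0.036×log₁₀(46.4/38.434) + 0.18×log₁₀(82.529/46.4)]
    = 1.8224 × [0.0029449 + 0.045016] = 0.0874 m

S_c ≈ 87.4 mm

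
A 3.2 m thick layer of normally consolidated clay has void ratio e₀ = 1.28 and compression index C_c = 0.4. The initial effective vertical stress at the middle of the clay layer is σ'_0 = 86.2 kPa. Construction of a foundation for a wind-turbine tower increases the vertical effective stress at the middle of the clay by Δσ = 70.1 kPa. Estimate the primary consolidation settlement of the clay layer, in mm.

S_c ≈ 145 mm

Final effective stress: σ'_f = σ'_0 + Δσ = 86.2 + 70.1 = 156.3 kPa.
Normally consolidated clay, so the full stress increment lies on the virgin compression line:
S_c = C_c·H/(1+e₀)·log₁₀(σ'_f/σ'_0) = 0.4×3.2/(1+1.28)×log₁₀(156.3/86.2)
    = 0.5614 × 0.25845 = 0.1451 m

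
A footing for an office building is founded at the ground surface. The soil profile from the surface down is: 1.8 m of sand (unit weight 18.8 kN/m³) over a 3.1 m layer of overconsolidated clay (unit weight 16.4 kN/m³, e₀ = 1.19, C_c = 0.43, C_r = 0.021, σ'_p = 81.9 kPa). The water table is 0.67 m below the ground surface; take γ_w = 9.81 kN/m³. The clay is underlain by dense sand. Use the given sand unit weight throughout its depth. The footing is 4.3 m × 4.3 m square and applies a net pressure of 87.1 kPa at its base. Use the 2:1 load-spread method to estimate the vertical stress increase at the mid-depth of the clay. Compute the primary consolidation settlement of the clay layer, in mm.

S_c ≈ 7.83 mm

Mid-depth of clay below the ground surface: z = 1.8 + 3.1/2 = 3.35 m.
Total vertical stress at mid-clay: σ_v = 18.8×1.8 + 16.4×1.55 = 59.26 kPa.
Pore pressure: u = 9.81×(3.35 − 0.67) = 26.291 kPa.
Initial effective stress: σ'_0 = σ_v − u = 59.26 − 26.291 = 32.969 kPa.
Stress increase at mid-clay by the 2:1 spreading method:
Δσ = qBL/((B+z)(L+z)) = 87.1×4.3×4.3/((4.3+3.35)(4.3+3.35)) = 27.519 kPa
Final effective stress: σ'_f = 32.969 + 27.519 = 60.488 kPa.
σ'_f = 60.488 ≤ σ'_p = 81.9 kPa, so the clay remains overconsolidated and only the recompression index applies:
S_c = C_r·H/(1+e₀)·log₁₀(σ'_f/σ'_0) = 0.021×3.1/2.19×log₁₀(60.488/32.969)
    = 0.029726 × 0.26356 = 0.007834 m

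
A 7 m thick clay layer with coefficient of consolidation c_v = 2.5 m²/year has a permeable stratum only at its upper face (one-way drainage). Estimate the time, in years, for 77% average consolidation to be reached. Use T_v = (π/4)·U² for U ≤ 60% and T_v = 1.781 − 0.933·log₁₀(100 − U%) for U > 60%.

Drainage path length: H_d = H = 7 m (single drainage).
U > 60%: T_v = 1.781 − 0.933·log₁₀(100 − 77) = 0.51051.
t = T_v·H_d²/c_v = 0.51051×7²/2.5 = 10.01 years.

t ≈ 10 years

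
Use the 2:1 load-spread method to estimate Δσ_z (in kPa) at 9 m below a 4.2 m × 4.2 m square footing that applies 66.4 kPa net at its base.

By the 2:1 method the load spreads at 1 horizontal : 2 vertical, so at depth z the loaded area has grown by z in each plan dimension:
Δσ = qBL/((B+z)(L+z)) = 66.4×4.2×4.2/((4.2+9)(4.2+9)) = 6.7223 kPa

Δσ_z ≈ 6.72 kPa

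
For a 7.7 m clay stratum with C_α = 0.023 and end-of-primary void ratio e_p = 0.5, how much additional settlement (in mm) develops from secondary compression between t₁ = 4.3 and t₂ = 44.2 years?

S_s ≈ 119 mm

Secondary compression: S_s = C_α·H/(1+e_p)·log₁₀(t₂/t₁)
S_s = 0.023×7.7/(1+0.5)×log₁₀(44.2/4.3)
    = 0.1181 × 1.012 = 0.1195 m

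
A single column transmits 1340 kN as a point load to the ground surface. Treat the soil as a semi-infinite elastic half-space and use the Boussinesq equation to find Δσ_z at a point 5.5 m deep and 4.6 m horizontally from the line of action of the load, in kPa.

Boussinesq vertical stress below a point load on an elastic half-space:
Δσ_z = 3P/(2πz²) · [1 + (r/z)²]^(−5/2)
r/z = 4.6/5.5 = 0.83636; [1+(r/z)²]^(−5/2) = 0.26558.
Δσ_z = 3×1340/(2π×5.5²) × 0.26558 = 21.151 × 0.26558 = 5.617 kPa

Δσ_z ≈ 5.62 kPa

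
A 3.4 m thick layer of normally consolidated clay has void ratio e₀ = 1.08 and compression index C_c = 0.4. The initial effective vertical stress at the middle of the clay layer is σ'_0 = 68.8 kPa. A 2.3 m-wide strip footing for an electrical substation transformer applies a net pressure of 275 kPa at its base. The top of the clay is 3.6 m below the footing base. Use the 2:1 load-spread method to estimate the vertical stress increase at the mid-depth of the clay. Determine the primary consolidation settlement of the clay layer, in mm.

Mid-depth of clay below the footing base: z = 3.6 + 3.4/2 = 5.3 m.
Stress increase at mid-clay by the 2:1 spreading method:
Δσ = qB/(B+z) = 275×2.3/(2.3+5.3) = 83.224 kPa
Final effective stress: σ'_f = σ'_0 + Δσ = 68.8 + 83.224 = 152.02 kPa.
Normally consolidated clay, so the full stress increment lies on the virgin compression line:
S_c = C_c·H/(1+e₀)·log₁₀(σ'_f/σ'_0) = 0.4×3.4/(1+1.08)×log₁₀(152.02/68.8)
    = 0.65385 × 0.34431 = 0.2251 m

S_c ≈ 225 mm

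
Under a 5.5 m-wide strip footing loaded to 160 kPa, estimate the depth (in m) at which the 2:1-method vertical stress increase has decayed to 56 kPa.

z ≈ 10.2 m

2:1 spreading — at depth z the loaded area has grown by z in each plan dimension:
qB/(B+z) = Δσ_z ⇒ z = qB/Δσ_z − B = 160×5.5/56 − 5.5 = 10.21 m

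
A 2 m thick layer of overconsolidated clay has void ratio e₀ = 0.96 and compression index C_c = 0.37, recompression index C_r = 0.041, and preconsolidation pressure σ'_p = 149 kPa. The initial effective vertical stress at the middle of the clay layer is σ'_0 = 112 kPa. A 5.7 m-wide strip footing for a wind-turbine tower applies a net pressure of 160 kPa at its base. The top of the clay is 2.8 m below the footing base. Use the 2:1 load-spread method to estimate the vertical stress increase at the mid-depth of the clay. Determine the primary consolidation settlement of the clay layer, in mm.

S_c ≈ 59.9 mm

Mid-depth of clay below the footing base: z = 2.8 + 2/2 = 3.8 m.
Stress increase at mid-clay by the 2:1 spreading method:
Δσ = qB/(B+z) = 160×5.7/(5.7+3.8) = 96 kPa
Final effective stress: σ'_f = 112 + 96 = 208 kPa.
σ'_f = 208 > σ'_p = 149 kPa, so the stress path crosses the preconsolidation pressure — recompression up to σ'_p, then virgin compression beyond:
S_c = H/(1+e₀)·[C_r·log₁₀(σ'_p/σ'_0) + C_c·log₁₀(σ'_f/σ'_p)]
    = 2/1.96 × [0.041×log₁₀(149/112) + 0.37×log₁₀(208/149)]
    = 1.0204 × [0.0050827 + 0.053605] = 0.05988 m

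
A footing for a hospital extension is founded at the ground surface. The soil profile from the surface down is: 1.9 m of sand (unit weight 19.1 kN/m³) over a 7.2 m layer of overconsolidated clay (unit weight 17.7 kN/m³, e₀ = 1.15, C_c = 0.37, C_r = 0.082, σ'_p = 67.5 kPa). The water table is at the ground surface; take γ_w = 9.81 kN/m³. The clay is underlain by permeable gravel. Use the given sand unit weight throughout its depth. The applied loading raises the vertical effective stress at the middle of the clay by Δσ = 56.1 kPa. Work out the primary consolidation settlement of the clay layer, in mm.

Mid-depth of clay below the ground surface: z = 1.9 + 7.2/2 = 5.5 m.
Total vertical stress at mid-clay: σ_v = 19.1×1.9 + 17.7×3.6 = 100.01 kPa.
Pore pressure: u = 9.81×(5.5 − 0) = 53.955 kPa.
Initial effective stress: σ'_0 = σ_v − u = 100.01 − 53.955 = 46.055 kPa.
Final effective stress: σ'_f = 46.055 + 56.1 = 102.16 kPa.
σ'_f = 102.16 > σ'_p = 67.5 kPa, so the stress path crosses the preconsolidation pressure — recompression up to σ'_p, then virgin compression beyond:
S_c = H/(1+e₀)·[C_r·log₁₀(σ'_p/σ'_0) + C_c·log₁₀(σ'_f/σ'_p)]
    = 7.2/2.15 × [0.082×log₁₀(67.5/46.055) + 0.37×log₁₀(102.16/67.5)]
    = 3.3488 × [0.013614 + 0.066592] = 0.2686 m

S_c ≈ 269 mm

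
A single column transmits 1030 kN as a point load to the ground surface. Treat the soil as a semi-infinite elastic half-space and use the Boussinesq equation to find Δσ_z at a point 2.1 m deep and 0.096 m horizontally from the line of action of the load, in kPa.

Boussinesq vertical stress below a point load on an elastic half-space:
Δσ_z = 3P/(2πz²) · [1 + (r/z)²]^(−5/2)
r/z = 0.096/2.1 = 0.045714; [1+(r/z)²]^(−5/2) = 0.99479.
Δσ_z = 3×1030/(2π×2.1²) × 0.99479 = 111.52 × 0.99479 = 110.9 kPa

Δσ_z ≈ 111 kPa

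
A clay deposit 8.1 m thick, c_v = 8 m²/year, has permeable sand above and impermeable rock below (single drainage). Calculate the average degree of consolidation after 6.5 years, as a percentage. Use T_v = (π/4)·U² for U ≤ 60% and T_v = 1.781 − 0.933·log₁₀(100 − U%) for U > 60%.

U ≈ 88.5 %

Drainage path length: H_d = H = 8.1 m (single drainage).
T_v = c_v·t/H_d² = 8×6.5/8.1² = 0.79256.
T_v = 0.79256 corresponds to the U > 60% branch:
U = 1 − 10^((1.781 − T_v)/0.933)/100 = 0.8853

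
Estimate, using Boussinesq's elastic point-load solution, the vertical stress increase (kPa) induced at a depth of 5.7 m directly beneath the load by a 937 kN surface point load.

Boussinesq vertical stress below a point load on an elastic half-space:
Δσ_z = 3P/(2πz²) · [1 + (r/z)²]^(−5/2)
r/z = 0/5.7 = 0; [1+(r/z)²]^(−5/2) = 1.
Δσ_z = 3×937/(2π×5.7²) × 1 = 13.77 × 1 = 13.77 kPa

Δσ_z ≈ 13.8 kPa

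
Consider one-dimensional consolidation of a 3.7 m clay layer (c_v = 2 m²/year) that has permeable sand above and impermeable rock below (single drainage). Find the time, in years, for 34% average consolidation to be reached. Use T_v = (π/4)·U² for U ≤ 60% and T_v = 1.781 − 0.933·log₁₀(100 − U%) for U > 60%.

t ≈ 0.621 years

Drainage path length: H_d = H = 3.7 m (single drainage).
U ≤ 60%: T_v = (π/4)·U² = (π/4)×0.34² = 0.090792.
t = T_v·H_d²/c_v = 0.090792×3.7²/2 = 0.6215 years.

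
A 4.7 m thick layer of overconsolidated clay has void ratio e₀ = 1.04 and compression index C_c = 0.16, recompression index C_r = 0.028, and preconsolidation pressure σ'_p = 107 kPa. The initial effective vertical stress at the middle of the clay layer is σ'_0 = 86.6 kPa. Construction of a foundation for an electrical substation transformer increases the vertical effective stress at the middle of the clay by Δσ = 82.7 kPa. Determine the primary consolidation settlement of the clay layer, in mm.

S_c ≈ 79.4 mm

Final effective stress: σ'_f = 86.6 + 82.7 = 169.3 kPa.
σ'_f = 169.3 > σ'_p = 107 kPa, so the stress path crosses the preconsolidation pressure — recompression up to σ'_p, then virgin compression beyond:
S_c = H/(1+e₀)·[C_r·log₁₀(σ'_p/σ'_0) + C_c·log₁₀(σ'_f/σ'_p)]
    = 4.7/2.04 × [0.028×log₁₀(107/86.6) + 0.16×log₁₀(169.3/107)]
    = 2.3039 × [0.0025722 + 0.031884] = 0.07938 m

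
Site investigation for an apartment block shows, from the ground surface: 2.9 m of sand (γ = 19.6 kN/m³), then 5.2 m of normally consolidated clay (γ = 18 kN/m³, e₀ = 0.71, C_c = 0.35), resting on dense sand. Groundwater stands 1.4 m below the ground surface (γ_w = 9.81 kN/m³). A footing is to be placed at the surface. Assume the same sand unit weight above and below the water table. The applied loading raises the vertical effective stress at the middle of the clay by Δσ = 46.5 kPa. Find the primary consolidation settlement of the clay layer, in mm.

S_c ≈ 254 mm

Mid-depth of clay below the ground surface: z = 2.9 + 5.2/2 = 5.5 m.
Total vertical stress at mid-clay: σ_v = 19.6×2.9 + 18×2.6 = 103.64 kPa.
Pore pressure: u = 9.81×(5.5 − 1.4) = 40.221 kPa.
Initial effective stress: σ'_0 = σ_v − u = 103.64 − 40.221 = 63.419 kPa.
Final effective stress: σ'_f = σ'_0 + Δσ = 63.419 + 46.5 = 109.92 kPa.
Normally consolidated clay, so the full stress increment lies on the virgin compression line:
S_c = C_c·H/(1+e₀)·log₁₀(σ'_f/σ'_0) = 0.35×5.2/(1+0.71)×log₁₀(109.92/63.419)
    = 1.0643 × 0.23886 = 0.2542 m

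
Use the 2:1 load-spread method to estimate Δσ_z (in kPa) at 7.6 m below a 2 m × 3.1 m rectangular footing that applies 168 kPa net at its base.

By the 2:1 method the load spreads at 1 horizontal : 2 vertical, so at depth z the loaded area has grown by z in each plan dimension:
Δσ = qBL/((B+z)(L+z)) = 168×2×3.1/((2+7.6)(3.1+7.6)) = 10.14 kPa

Δσ_z ≈ 10.1 kPa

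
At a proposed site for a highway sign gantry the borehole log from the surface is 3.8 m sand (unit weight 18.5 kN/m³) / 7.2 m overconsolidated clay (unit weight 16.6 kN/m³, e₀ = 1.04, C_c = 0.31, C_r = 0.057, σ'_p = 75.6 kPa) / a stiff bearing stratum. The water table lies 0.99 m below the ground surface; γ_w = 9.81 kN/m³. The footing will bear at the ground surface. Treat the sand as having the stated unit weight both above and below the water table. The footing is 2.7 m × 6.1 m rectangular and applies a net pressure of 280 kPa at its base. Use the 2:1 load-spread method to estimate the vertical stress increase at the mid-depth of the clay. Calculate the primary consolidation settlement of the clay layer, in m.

Mid-depth of clay below the ground surface: z = 3.8 + 7.2/2 = 7.4 m.
Total vertical stress at mid-clay: σ_v = 18.5×3.8 + 16.6×3.6 = 130.06 kPa.
Pore pressure: u = 9.81×(7.4 − 0.99) = 62.882 kPa.
Initial effective stress: σ'_0 = σ_v − u = 130.06 − 62.882 = 67.178 kPa.
Stress increase at mid-clay by the 2:1 spreading method:
Δσ = qBL/((B+z)(L+z)) = 280×2.7×6.1/((2.7+7.4)(6.1+7.4)) = 33.822 kPa
Final effective stress: σ'_f = 67.178 + 33.822 = 101 kPa.
σ'_f = 101 > σ'_p = 75.6 kPa, so the stress path crosses the preconsolidation pressure — recompression up to σ'_p, then virgin compression beyond:
S_c = H/(1+e₀)·[C_r·log₁₀(σ'_p/σ'_0) + C_c·log₁₀(σ'_f/σ'_p)]
    = 7.2/2.04 × [0.057×log₁₀(75.6/67.178) + 0.31×log₁₀(101/75.6)]
    = 3.5294 × [0.0029238 + 0.038998] = 0.148 m

S_c ≈ 0.148 m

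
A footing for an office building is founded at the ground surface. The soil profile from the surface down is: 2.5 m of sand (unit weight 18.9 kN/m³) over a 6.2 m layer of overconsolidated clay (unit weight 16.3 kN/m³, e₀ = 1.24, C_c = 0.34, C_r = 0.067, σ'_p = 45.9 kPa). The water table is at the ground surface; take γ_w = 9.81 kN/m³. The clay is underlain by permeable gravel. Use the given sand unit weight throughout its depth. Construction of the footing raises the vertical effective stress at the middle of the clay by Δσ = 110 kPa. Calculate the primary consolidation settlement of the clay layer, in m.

Mid-depth of clay below the ground surface: z = 2.5 + 6.2/2 = 5.6 m.
Total vertical stress at mid-clay: σ_v = 18.9×2.5 + 16.3×3.1 = 97.78 kPa.
Pore pressure: u = 9.81×(5.6 − 0) = 54.936 kPa.
Initial effective stress: σ'_0 = σ_v − u = 97.78 − 54.936 = 42.844 kPa.
Final effective stress: σ'_f = 42.844 + 110 = 152.84 kPa.
σ'_f = 152.84 > σ'_p = 45.9 kPa, so the stress path crosses the preconsolidation pressure — recompression up to σ'_p, then virgin compression beyond:
S_c = H/(1+e₀)·[C_r·log₁₀(σ'_p/σ'_0) + C_c·log₁₀(σ'_f/σ'_p)]
    = 6.2/2.24 × [0.067×log₁₀(45.9/42.844) + 0.34×log₁₀(152.84/45.9)]
    = 2.7679 × [0.0020048 + 0.17762] = 0.4972 m

S_c ≈ 0.497 m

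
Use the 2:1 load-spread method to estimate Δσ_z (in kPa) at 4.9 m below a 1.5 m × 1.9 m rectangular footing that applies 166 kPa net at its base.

By the 2:1 method the load spreads at 1 horizontal : 2 vertical, so at depth z the loaded area has grown by z in each plan dimension:
Δσ = qBL/((B+z)(L+z)) = 166×1.5×1.9/((1.5+4.9)(1.9+4.9)) = 10.871 kPa

Δσ_z ≈ 10.9 kPa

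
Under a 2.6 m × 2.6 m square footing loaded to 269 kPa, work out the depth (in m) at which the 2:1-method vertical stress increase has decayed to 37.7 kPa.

z ≈ 4.35 m

2:1 spreading — at depth z the loaded area has grown by z in each plan dimension:
qB²/(B+z)² = Δσ_z ⇒ z = B(√(q/Δσ_z) − 1) = 2.6×(√(269/37.7) − 1) = 4.345 m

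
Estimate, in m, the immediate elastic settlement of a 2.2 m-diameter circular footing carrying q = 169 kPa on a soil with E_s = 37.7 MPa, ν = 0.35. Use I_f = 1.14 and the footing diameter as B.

Immediate (elastic) settlement: S_e = q·B·(1−ν²)/E_s · I_f.
E_s = 37.7 MPa = 37700 kPa.
S_e = 169 × 2.2 × (1 − 0.35²) / 37700 × 1.14
    = 169 × 2.2 × 0.8775 / 37700 × 1.14
    = 0.009866 m

S_e ≈ 0.00987 m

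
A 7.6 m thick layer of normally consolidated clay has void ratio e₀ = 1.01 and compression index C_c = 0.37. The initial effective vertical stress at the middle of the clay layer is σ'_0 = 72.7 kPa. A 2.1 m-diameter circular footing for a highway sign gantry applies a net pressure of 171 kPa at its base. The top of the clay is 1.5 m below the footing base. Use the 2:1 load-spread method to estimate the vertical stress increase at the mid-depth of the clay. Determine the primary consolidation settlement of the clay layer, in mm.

S_c ≈ 105 mm

Mid-depth of clay below the footing base: z = 1.5 + 7.6/2 = 5.3 m.
Stress increase at mid-clay by the 2:1 spreading method:
Δσ ≈ qD²/(D+z)² = 171×2.1²/(2.1+5.3)² = 13.771 kPa
Final effective stress: σ'_f = σ'_0 + Δσ = 72.7 + 13.771 = 86.471 kPa.
Normally consolidated clay, so the full stress increment lies on the virgin compression line:
S_c = C_c·H/(1+e₀)·log₁₀(σ'_f/σ'_0) = 0.37×7.6/(1+1.01)×log₁₀(86.471/72.7)
    = 1.399 × 0.075336 = 0.1054 m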